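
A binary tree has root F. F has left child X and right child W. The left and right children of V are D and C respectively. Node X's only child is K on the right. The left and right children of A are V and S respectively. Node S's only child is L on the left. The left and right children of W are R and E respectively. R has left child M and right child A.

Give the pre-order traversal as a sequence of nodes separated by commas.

Pre-order visits the node, then its left subtree, then its right subtree.
Visit F.
At F: go left to X.
  Visit X.
  At X: no left child.
  At X: go right to K.
    K is a leaf — visit K.
At F: go right to W.
  Visit W.
  At W: go left to R.
    Visit R.
    At R: go left to M.
      M is a leaf — visit M.
    At R: go right to A.
      Visit A.
      At A: go left to V.
        Visit V.
        At V: go left to D.
          D is a leaf — visit D.
        At V: go right to C.
          C is a leaf — visit C.
      At A: go right to S.
        Visit S.
        At S: go left to L.
          L is a leaf — visit L.
        At S: no right child.
  At W: go right to E.
    E is a leaf — visit E.

F, X, K, W, R, M, A, V, D, C, S, L, E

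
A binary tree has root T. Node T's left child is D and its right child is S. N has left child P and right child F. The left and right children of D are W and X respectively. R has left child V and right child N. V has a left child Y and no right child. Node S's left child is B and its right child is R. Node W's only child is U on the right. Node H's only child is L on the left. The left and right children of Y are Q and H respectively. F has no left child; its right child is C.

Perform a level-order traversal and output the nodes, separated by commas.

Level-order visits nodes level by level from the root, left to right within each level.
Level 0: T
Level 1: D, S
Level 2: W, X, B, R
Level 3: U, V, N
Level 4: Y, P, F
Level 5: Q, H, C
Level 6: L

T, D, S, W, X, B, R, U, V, N, Y, P, F, Q, H, C, L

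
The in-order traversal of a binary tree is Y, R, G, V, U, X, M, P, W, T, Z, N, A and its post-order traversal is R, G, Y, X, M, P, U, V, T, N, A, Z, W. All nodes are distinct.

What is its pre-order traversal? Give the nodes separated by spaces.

The last element of post-order is the root; it splits in-order into left and right subtrees.
Root W: left subtree has 8 nodes {Y, R, G, V, U, X, M, P}, right has 4 {T, Z, N, A}.
  Root V: left subtree has 3 nodes {Y, R, G}, right has 4 {U, X, M, P}.
    Root Y: left subtree has 0 nodes { }, right has 2 {R, G}.
      Root G: left subtree has 1 node {R}, right has 0 { }.
    Root U: left subtree has 0 nodes { }, right has 3 {X, M, P}.
      Root P: left subtree has 2 nodes {X, M}, right has 0 { }.
        Root M: left subtree has 1 node {X}, right has 0 { }.
  Root Z: left subtree has 1 node {T}, right has 2 {N, A}.
    Root A: left subtree has 1 node {N}, right has 0 { }.

W V Y G R U P M X Z T A N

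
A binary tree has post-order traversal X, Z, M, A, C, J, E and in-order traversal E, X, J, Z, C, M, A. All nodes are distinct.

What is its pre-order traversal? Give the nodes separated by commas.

E, J, X, C, Z, A, M

The last element of post-order is the root; it splits in-order into left and right subtrees.
Root E: left subtree has 0 nodes { }, right has 6 {X, J, Z, C, M, A}.
  Root J: left subtree has 1 node {X}, right has 4 {Z, C, M, A}.
    Root C: left subtree has 1 node {Z}, right has 2 {M, A}.
      Root A: left subtree has 1 node {M}, right has 0 { }.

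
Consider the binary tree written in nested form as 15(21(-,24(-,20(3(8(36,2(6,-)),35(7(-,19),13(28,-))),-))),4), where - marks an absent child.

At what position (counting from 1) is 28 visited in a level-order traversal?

15

Level-order visits nodes level by level from the root, left to right within each level.
Level 0: 15
Level 1: 21, 4
Level 2: 24
Level 3: 20
Level 4: 3
Level 5: 8, 35
Level 6: 36, 2, 7, 13
Level 7: 6, 19, 28
Full level-order sequence: 15, 21, 4, 24, 20, 3, 8, 35, 36, 2, 7, 13, 6, 19, 28.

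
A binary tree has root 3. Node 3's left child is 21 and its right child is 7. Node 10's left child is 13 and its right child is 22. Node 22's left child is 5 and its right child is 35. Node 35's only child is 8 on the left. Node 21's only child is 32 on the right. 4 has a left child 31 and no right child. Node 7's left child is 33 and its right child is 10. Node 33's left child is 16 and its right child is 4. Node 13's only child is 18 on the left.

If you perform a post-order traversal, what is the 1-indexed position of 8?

Post-order visits the left subtree, then the right subtree, then the node.
At 3: go left to 21.
  At 21: no left child.
  At 21: go right to 32.
    32 is a leaf — visit 32.
  Visit 21.
At 3: go right to 7.
  At 7: go left to 33.
    At 33: go left to 16.
      16 is a leaf — visit 16.
    At 33: go right to 4.
      At 4: go left to 31.
        31 is a leaf — visit 31.
      At 4: no right child.
      Visit 4.
    Visit 33.
  At 7: go right to 10.
    At 10: go left to 13.
      At 13: go left to 18.
        18 is a leaf — visit 18.
      At 13: no right child.
      Visit 13.
    At 10: go right to 22.
      At 22: go left to 5.
        5 is a leaf — visit 5.
      At 22: go right to 35.
        At 35: go left to 8.
          8 is a leaf — visit 8.
        At 35: no right child.
        Visit 35.
      Visit 22.
    Visit 10.
  Visit 7.
Visit 3.
Full post-order sequence: 32, 21, 16, 31, 4, 33, 18, 13, 5, 8, 35, 22, 10, 7, 3.

10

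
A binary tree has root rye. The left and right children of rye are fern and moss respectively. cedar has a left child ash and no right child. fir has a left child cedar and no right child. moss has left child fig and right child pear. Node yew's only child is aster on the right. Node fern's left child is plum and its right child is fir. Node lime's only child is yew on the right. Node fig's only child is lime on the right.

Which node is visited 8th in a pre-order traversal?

Pre-order visits the node, then its left subtree, then its right subtree.
Visit rye.
At rye: go left to fern.
  Visit fern.
  At fern: go left to plum.
    plum is a leaf — visit plum.
  At fern: go right to fir.
    Visit fir.
    At fir: go left to cedar.
      Visit cedar.
      At cedar: go left to ash.
        ash is a leaf — visit ash.
      At cedar: no right child.
    At fir: no right child.
At rye: go right to moss.
  Visit moss.
  At moss: go left to fig.
    Visit fig.
    At fig: no left child.
    At fig: go right to lime.
      Visit lime.
      At lime: no left child.
      At lime: go right to yew.
        Visit yew.
        At yew: no left child.
        At yew: go right to aster.
          aster is a leaf — visit aster.
  At moss: go right to pear.
    pear is a leaf — visit pear.
Full pre-order sequence: rye, fern, plum, fir, cedar, ash, moss, fig, lime, yew, aster, pear.

fig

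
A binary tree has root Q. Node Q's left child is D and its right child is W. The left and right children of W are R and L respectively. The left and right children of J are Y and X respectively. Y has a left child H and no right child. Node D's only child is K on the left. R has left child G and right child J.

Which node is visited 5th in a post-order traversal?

Y

Post-order visits the left subtree, then the right subtree, then the node.
At Q: go left to D.
  At D: go left to K.
    K is a leaf — visit K.
  At D: no right child.
  Visit D.
At Q: go right to W.
  At W: go left to R.
    At R: go left to G.
      G is a leaf — visit G.
    At R: go right to J.
      At J: go left to Y.
        At Y: go left to H.
          H is a leaf — visit H.
        At Y: no right child.
        Visit Y.
      At J: go right to X.
        X is a leaf — visit X.
      Visit J.
    Visit R.
  At W: go right to L.
    L is a leaf — visit L.
  Visit W.
Visit Q.
Full post-order sequence: K, D, G, H, Y, X, J, R, L, W, Q.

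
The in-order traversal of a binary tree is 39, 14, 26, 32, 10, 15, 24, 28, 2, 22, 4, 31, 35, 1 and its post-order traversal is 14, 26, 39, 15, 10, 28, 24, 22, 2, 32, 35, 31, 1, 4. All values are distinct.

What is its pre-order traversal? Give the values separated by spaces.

4 32 39 26 14 2 24 10 15 28 22 1 31 35

The last element of post-order is the root; it splits in-order into left and right subtrees.
Root 4: left subtree has 10 nodes {39, 14, 26, 32, 10, 15, 24, 28, 2, 22}, right has 3 {31, 35, 1}.
  Root 32: left subtree has 3 nodes {39, 14, 26}, right has 6 {10, 15, 24, 28, 2, 22}.
    Root 39: left subtree has 0 nodes { }, right has 2 {14, 26}.
      Root 26: left subtree has 1 node {14}, right has 0 { }.
    Root 2: left subtree has 4 nodes {10, 15, 24, 28}, right has 1 {22}.
      Root 24: left subtree has 2 nodes {10, 15}, right has 1 {28}.
        Root 10: left subtree has 0 nodes { }, right has 1 {15}.
  Root 1: left subtree has 2 nodes {31, 35}, right has 0 { }.
    Root 31: left subtree has 0 nodes { }, right has 1 {35}.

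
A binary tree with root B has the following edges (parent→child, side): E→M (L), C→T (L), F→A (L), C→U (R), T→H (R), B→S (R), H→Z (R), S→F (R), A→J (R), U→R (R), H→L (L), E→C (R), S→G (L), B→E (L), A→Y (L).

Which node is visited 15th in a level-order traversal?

L

Level-order visits nodes level by level from the root, left to right within each level.
Level 0: B
Level 1: E, S
Level 2: M, C, G, F
Level 3: T, U, A
Level 4: H, R, Y, J
Level 5: L, Z
Full level-order sequence: B, E, S, M, C, G, F, T, U, A, H, R, Y, J, L, Z.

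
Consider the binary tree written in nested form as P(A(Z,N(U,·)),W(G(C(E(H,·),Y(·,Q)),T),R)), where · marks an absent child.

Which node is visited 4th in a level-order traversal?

Z

Level-order visits nodes level by level from the root, left to right within each level.
Level 0: P
Level 1: A, W
Level 2: Z, N, G, R
Level 3: U, C, T
Level 4: E, Y
Level 5: H, Q
Full level-order sequence: P, A, W, Z, N, G, R, U, C, T, E, Y, H, Q.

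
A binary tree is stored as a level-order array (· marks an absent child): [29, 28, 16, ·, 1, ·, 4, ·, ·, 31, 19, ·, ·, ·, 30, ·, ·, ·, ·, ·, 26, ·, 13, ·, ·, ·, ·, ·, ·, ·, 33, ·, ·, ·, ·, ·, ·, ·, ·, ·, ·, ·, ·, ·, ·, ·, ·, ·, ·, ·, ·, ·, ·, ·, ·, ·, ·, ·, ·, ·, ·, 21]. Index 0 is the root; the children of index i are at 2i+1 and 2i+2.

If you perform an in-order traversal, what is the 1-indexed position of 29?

7

In-order visits the left subtree, then the node, then the right subtree.
At 29: go left to 28.
  At 28: no left child.
  Visit 28.
  At 28: go right to 1.
    At 1: go left to 31.
      At 31: no left child.
      Visit 31.
      At 31: go right to 26.
        26 is a leaf — visit 26.
    Visit 1.
    At 1: go right to 19.
      At 19: no left child.
      Visit 19.
      At 19: go right to 13.
        13 is a leaf — visit 13.
Visit 29.
At 29: go right to 16.
  At 16: no left child.
  Visit 16.
  At 16: go right to 4.
    At 4: no left child.
    Visit 4.
    At 4: go right to 30.
      At 30: no left child.
      Visit 30.
      At 30: go right to 33.
        At 33: go left to 21.
          21 is a leaf — visit 21.
        Visit 33.
        At 33: no right child.
Full in-order sequence: 28, 31, 26, 1, 19, 13, 29, 16, 4, 30, 21, 33.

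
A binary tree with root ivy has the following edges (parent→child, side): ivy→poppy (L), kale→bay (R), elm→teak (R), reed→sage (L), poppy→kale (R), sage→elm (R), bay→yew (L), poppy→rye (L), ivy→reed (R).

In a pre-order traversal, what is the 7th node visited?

Pre-order visits the node, then its left subtree, then its right subtree.
Visit ivy.
At ivy: go left to poppy.
  Visit poppy.
  At poppy: go left to rye.
    rye is a leaf — visit rye.
  At poppy: go right to kale.
    Visit kale.
    At kale: no left child.
    At kale: go right to bay.
      Visit bay.
      At bay: go left to yew.
        yew is a leaf — visit yew.
      At bay: no right child.
At ivy: go right to reed.
  Visit reed.
  At reed: go left to sage.
    Visit sage.
    At sage: no left child.
    At sage: go right to elm.
      Visit elm.
      At elm: no left child.
      At elm: go right to teak.
        teak is a leaf — visit teak.
  At reed: no right child.
Full pre-order sequence: ivy, poppy, rye, kale, bay, yew, reed, sage, elm, teak.

reed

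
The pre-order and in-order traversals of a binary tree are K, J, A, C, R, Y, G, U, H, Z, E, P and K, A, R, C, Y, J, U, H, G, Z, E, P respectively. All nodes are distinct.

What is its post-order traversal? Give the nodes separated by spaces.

R Y C A H U P E Z G J K

The first element of pre-order is the root; it splits in-order into left and right subtrees.
Root K: left subtree has 0 nodes { }, right has 11 {A, R, C, Y, J, U, H, G, Z, E, P}.
  Root J: left subtree has 4 nodes {A, R, C, Y}, right has 6 {U, H, G, Z, E, P}.
    Root A: left subtree has 0 nodes { }, right has 3 {R, C, Y}.
      Root C: left subtree has 1 node {R}, right has 1 {Y}.
    Root G: left subtree has 2 nodes {U, H}, right has 3 {Z, E, P}.
      Root U: left subtree has 0 nodes { }, right has 1 {H}.
      Root Z: left subtree has 0 nodes { }, right has 2 {E, P}.
        Root E: left subtree has 0 nodes { }, right has 1 {P}.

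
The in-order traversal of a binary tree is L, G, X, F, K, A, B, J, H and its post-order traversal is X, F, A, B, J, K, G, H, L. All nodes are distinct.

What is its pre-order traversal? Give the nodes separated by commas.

The last element of post-order is the root; it splits in-order into left and right subtrees.
Root L: left subtree has 0 nodes { }, right has 8 {G, X, F, K, A, B, J, H}.
  Root H: left subtree has 7 nodes {G, X, F, K, A, B, J}, right has 0 { }.
    Root G: left subtree has 0 nodes { }, right has 6 {X, F, K, A, B, J}.
      Root K: left subtree has 2 nodes {X, F}, right has 3 {A, B, J}.
        Root F: left subtree has 1 node {X}, right has 0 { }.
        Root J: left subtree has 2 nodes {A, B}, right has 0 { }.
          Root B: left subtree has 1 node {A}, right has 0 { }.

L, H, G, K, F, X, J, B, A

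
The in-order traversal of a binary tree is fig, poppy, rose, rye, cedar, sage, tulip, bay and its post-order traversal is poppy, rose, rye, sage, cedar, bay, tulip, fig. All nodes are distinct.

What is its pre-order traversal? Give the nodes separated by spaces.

The last element of post-order is the root; it splits in-order into left and right subtrees.
Root fig: left subtree has 0 nodes { }, right has 7 {poppy, rose, rye, cedar, sage, tulip, bay}.
  Root tulip: left subtree has 5 nodes {poppy, rose, rye, cedar, sage}, right has 1 {bay}.
    Root cedar: left subtree has 3 nodes {poppy, rose, rye}, right has 1 {sage}.
      Root rye: left subtree has 2 nodes {poppy, rose}, right has 0 { }.
        Root rose: left subtree has 1 node {poppy}, right has 0 { }.

fig tulip cedar rye rose poppy sage bay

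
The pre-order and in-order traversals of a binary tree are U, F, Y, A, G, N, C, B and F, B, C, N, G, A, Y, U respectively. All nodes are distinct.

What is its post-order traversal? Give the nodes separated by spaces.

The first element of pre-order is the root; it splits in-order into left and right subtrees.
Root U: left subtree has 7 nodes {F, B, C, N, G, A, Y}, right has 0 { }.
  Root F: left subtree has 0 nodes { }, right has 6 {B, C, N, G, A, Y}.
    Root Y: left subtree has 5 nodes {B, C, N, G, A}, right has 0 { }.
      Root A: left subtree has 4 nodes {B, C, N, G}, right has 0 { }.
        Root G: left subtree has 3 nodes {B, C, N}, right has 0 { }.
          Root N: left subtree has 2 nodes {B, C}, right has 0 { }.
            Root C: left subtree has 1 node {B}, right has 0 { }.

B C N G A Y F U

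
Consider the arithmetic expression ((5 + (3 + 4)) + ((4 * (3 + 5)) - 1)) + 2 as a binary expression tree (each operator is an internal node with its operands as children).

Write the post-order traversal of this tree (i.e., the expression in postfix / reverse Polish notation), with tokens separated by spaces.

Post-order on an expression tree gives postfix notation: for each operator, emit left operand, right operand, then the operator.

5 3 4 + + 4 3 5 + * 1 - + 2 +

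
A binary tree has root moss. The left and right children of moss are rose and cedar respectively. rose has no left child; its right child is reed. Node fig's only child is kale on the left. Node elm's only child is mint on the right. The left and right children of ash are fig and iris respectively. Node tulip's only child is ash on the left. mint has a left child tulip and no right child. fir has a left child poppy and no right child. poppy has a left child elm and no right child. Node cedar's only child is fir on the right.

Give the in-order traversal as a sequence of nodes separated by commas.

rose, reed, moss, cedar, elm, kale, fig, ash, iris, tulip, mint, poppy, fir

In-order visits the left subtree, then the node, then the right subtree.
At moss: go left to rose.
  At rose: no left child.
  Visit rose.
  At rose: go right to reed.
    reed is a leaf — visit reed.
Visit moss.
At moss: go right to cedar.
  At cedar: no left child.
  Visit cedar.
  At cedar: go right to fir.
    At fir: go left to poppy.
      At poppy: go left to elm.
        At elm: no left child.
        Visit elm.
        At elm: go right to mint.
          At mint: go left to tulip.
            At tulip: go left to ash.
              At ash: go left to fig.
                At fig: go left to kale.
                  kale is a leaf — visit kale.
                Visit fig.
                At fig: no right child.
              Visit ash.
              At ash: go right to iris.
                iris is a leaf — visit iris.
            Visit tulip.
            At tulip: no right child.
          Visit mint.
          At mint: no right child.
      Visit poppy.
      At poppy: no right child.
    Visit fir.
    At fir: no right child.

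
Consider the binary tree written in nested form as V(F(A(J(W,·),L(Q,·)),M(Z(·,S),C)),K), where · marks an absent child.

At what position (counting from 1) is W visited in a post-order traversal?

1

Post-order visits the left subtree, then the right subtree, then the node.
At V: go left to F.
  At F: go left to A.
    At A: go left to J.
      At J: go left to W.
        W is a leaf — visit W.
      At J: no right child.
      Visit J.
    At A: go right to L.
      At L: go left to Q.
        Q is a leaf — visit Q.
      At L: no right child.
      Visit L.
    Visit A.
  At F: go right to M.
    At M: go left to Z.
      At Z: no left child.
      At Z: go right to S.
        S is a leaf — visit S.
      Visit Z.
    At M: go right to C.
      C is a leaf — visit C.
    Visit M.
  Visit F.
At V: go right to K.
  K is a leaf — visit K.
Visit V.
Full post-order sequence: W, J, Q, L, A, S, Z, C, M, F, K, V.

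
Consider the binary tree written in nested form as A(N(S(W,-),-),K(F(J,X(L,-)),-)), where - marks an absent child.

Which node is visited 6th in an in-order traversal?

F

In-order visits the left subtree, then the node, then the right subtree.
At A: go left to N.
  At N: go left to S.
    At S: go left to W.
      W is a leaf — visit W.
    Visit S.
    At S: no right child.
  Visit N.
  At N: no right child.
Visit A.
At A: go right to K.
  At K: go left to F.
    At F: go left to J.
      J is a leaf — visit J.
    Visit F.
    At F: go right to X.
      At X: go left to L.
        L is a leaf — visit L.
      Visit X.
      At X: no right child.
  Visit K.
  At K: no right child.
Full in-order sequence: W, S, N, A, J, F, L, X, K.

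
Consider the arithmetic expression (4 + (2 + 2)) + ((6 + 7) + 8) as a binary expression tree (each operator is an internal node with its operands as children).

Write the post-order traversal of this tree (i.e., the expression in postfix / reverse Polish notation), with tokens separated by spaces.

Post-order on an expression tree gives postfix notation: for each operator, emit left operand, right operand, then the operator.

4 2 2 + + 6 7 + 8 + +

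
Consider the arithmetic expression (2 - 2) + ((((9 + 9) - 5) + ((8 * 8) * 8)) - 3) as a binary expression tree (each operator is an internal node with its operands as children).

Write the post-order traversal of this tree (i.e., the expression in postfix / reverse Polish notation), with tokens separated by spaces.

Post-order on an expression tree gives postfix notation: for each operator, emit left operand, right operand, then the operator.

2 2 - 9 9 + 5 - 8 8 * 8 * + 3 - +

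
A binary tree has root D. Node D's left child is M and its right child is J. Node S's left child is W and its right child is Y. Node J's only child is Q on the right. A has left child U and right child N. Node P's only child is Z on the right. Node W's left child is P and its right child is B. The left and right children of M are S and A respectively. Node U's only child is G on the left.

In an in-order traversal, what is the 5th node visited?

In-order visits the left subtree, then the node, then the right subtree.
At D: go left to M.
  At M: go left to S.
    At S: go left to W.
      At W: go left to P.
        At P: no left child.
        Visit P.
        At P: go right to Z.
          Z is a leaf — visit Z.
      Visit W.
      At W: go right to B.
        B is a leaf — visit B.
    Visit S.
    At S: go right to Y.
      Y is a leaf — visit Y.
  Visit M.
  At M: go right to A.
    At A: go left to U.
      At U: go left to G.
        G is a leaf — visit G.
      Visit U.
      At U: no right child.
    Visit A.
    At A: go right to N.
      N is a leaf — visit N.
Visit D.
At D: go right to J.
  At J: no left child.
  Visit J.
  At J: go right to Q.
    Q is a leaf — visit Q.
Full in-order sequence: P, Z, W, B, S, Y, M, G, U, A, N, D, J, Q.

S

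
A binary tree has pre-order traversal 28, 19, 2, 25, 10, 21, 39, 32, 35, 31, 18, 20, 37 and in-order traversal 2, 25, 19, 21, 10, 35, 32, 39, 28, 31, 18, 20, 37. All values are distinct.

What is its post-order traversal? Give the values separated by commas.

The first element of pre-order is the root; it splits in-order into left and right subtrees.
Root 28: left subtree has 8 nodes {2, 25, 19, 21, 10, 35, 32, 39}, right has 4 {31, 18, 20, 37}.
  Root 19: left subtree has 2 nodes {2, 25}, right has 5 {21, 10, 35, 32, 39}.
    Root 2: left subtree has 0 nodes { }, right has 1 {25}.
    Root 10: left subtree has 1 node {21}, right has 3 {35, 32, 39}.
      Root 39: left subtree has 2 nodes {35, 32}, right has 0 { }.
        Root 32: left subtree has 1 node {35}, right has 0 { }.
  Root 31: left subtree has 0 nodes { }, right has 3 {18, 20, 37}.
    Root 18: left subtree has 0 nodes { }, right has 2 {20, 37}.
      Root 20: left subtree has 0 nodes { }, right has 1 {37}.

25, 2, 21, 35, 32, 39, 10, 19, 37, 20, 18, 31, 28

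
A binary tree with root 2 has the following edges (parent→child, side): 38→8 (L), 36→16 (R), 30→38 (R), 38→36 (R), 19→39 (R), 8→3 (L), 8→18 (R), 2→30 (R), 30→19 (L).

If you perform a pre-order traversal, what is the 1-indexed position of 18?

Pre-order visits the node, then its left subtree, then its right subtree.
Visit 2.
At 2: no left child.
At 2: go right to 30.
  Visit 30.
  At 30: go left to 19.
    Visit 19.
    At 19: no left child.
    At 19: go right to 39.
      39 is a leaf — visit 39.
  At 30: go right to 38.
    Visit 38.
    At 38: go left to 8.
      Visit 8.
      At 8: go left to 3.
        3 is a leaf — visit 3.
      At 8: go right to 18.
        18 is a leaf — visit 18.
    At 38: go right to 36.
      Visit 36.
      At 36: no left child.
      At 36: go right to 16.
        16 is a leaf — visit 16.
Full pre-order sequence: 2, 30, 19, 39, 38, 8, 3, 18, 36, 16.

8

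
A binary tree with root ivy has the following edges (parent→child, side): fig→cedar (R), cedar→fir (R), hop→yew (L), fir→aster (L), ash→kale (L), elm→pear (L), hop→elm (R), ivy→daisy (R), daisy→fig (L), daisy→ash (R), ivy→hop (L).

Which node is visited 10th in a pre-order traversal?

Pre-order visits the node, then its left subtree, then its right subtree.
Visit ivy.
At ivy: go left to hop.
  Visit hop.
  At hop: go left to yew.
    yew is a leaf — visit yew.
  At hop: go right to elm.
    Visit elm.
    At elm: go left to pear.
      pear is a leaf — visit pear.
    At elm: no right child.
At ivy: go right to daisy.
  Visit daisy.
  At daisy: go left to fig.
    Visit fig.
    At fig: no left child.
    At fig: go right to cedar.
      Visit cedar.
      At cedar: no left child.
      At cedar: go right to fir.
        Visit fir.
        At fir: go left to aster.
          aster is a leaf — visit aster.
        At fir: no right child.
  At daisy: go right to ash.
    Visit ash.
    At ash: go left to kale.
      kale is a leaf — visit kale.
    At ash: no right child.
Full pre-order sequence: ivy, hop, yew, elm, pear, daisy, fig, cedar, fir, aster, ash, kale.

aster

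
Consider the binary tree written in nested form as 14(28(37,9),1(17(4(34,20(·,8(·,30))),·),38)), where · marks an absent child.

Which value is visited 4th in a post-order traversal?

34

Post-order visits the left subtree, then the right subtree, then the node.
At 14: go left to 28.
  At 28: go left to 37.
    37 is a leaf — visit 37.
  At 28: go right to 9.
    9 is a leaf — visit 9.
  Visit 28.
At 14: go right to 1.
  At 1: go left to 17.
    At 17: go left to 4.
      At 4: go left to 34.
        34 is a leaf — visit 34.
      At 4: go right to 20.
        At 20: no left child.
        At 20: go right to 8.
          At 8: no left child.
          At 8: go right to 30.
            30 is a leaf — visit 30.
          Visit 8.
        Visit 20.
      Visit 4.
    At 17: no right child.
    Visit 17.
  At 1: go right to 38.
    38 is a leaf — visit 38.
  Visit 1.
Visit 14.
Full post-order sequence: 37, 9, 28, 34, 30, 8, 20, 4, 17, 38, 1, 14.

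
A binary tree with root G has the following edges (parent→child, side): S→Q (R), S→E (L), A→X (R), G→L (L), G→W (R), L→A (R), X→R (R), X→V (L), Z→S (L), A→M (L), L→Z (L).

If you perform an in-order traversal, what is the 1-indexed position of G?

11

In-order visits the left subtree, then the node, then the right subtree.
At G: go left to L.
  At L: go left to Z.
    At Z: go left to S.
      At S: go left to E.
        E is a leaf — visit E.
      Visit S.
      At S: go right to Q.
        Q is a leaf — visit Q.
    Visit Z.
    At Z: no right child.
  Visit L.
  At L: go right to A.
    At A: go left to M.
      M is a leaf — visit M.
    Visit A.
    At A: go right to X.
      At X: go left to V.
        V is a leaf — visit V.
      Visit X.
      At X: go right to R.
        R is a leaf — visit R.
Visit G.
At G: go right to W.
  W is a leaf — visit W.
Full in-order sequence: E, S, Q, Z, L, M, A, V, X, R, G, W.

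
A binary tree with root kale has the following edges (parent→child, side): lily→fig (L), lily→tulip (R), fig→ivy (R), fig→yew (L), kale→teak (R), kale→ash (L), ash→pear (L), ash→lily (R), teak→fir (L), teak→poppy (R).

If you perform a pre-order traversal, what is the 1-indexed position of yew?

6

Pre-order visits the node, then its left subtree, then its right subtree.
Visit kale.
At kale: go left to ash.
  Visit ash.
  At ash: go left to pear.
    pear is a leaf — visit pear.
  At ash: go right to lily.
    Visit lily.
    At lily: go left to fig.
      Visit fig.
      At fig: go left to yew.
        yew is a leaf — visit yew.
      At fig: go right to ivy.
        ivy is a leaf — visit ivy.
    At lily: go right to tulip.
      tulip is a leaf — visit tulip.
At kale: go right to teak.
  Visit teak.
  At teak: go left to fir.
    fir is a leaf — visit fir.
  At teak: go right to poppy.
    poppy is a leaf — visit poppy.
Full pre-order sequence: kale, ash, pear, lily, fig, yew, ivy, tulip, teak, fir, poppy.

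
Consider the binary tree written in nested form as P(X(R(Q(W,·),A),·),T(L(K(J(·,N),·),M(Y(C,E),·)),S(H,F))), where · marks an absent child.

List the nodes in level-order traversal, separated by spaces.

Level-order visits nodes level by level from the root, left to right within each level.
Level 0: P
Level 1: X, T
Level 2: R, L, S
Level 3: Q, A, K, M, H, F
Level 4: W, J, Y
Level 5: N, C, E

P X T R L S Q A K M H F W J Y N C E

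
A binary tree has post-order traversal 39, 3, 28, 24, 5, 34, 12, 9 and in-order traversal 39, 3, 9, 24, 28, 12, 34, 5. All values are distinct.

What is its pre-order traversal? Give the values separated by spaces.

The last element of post-order is the root; it splits in-order into left and right subtrees.
Root 9: left subtree has 2 nodes {39, 3}, right has 5 {24, 28, 12, 34, 5}.
  Root 3: left subtree has 1 node {39}, right has 0 { }.
  Root 12: left subtree has 2 nodes {24, 28}, right has 2 {34, 5}.
    Root 24: left subtree has 0 nodes { }, right has 1 {28}.
    Root 34: left subtree has 0 nodes { }, right has 1 {5}.

9 3 39 12 24 28 34 5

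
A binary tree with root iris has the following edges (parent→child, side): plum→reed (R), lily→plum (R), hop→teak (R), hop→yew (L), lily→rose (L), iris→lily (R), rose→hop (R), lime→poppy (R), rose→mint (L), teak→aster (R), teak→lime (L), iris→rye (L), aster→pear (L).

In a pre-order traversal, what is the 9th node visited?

lime

Pre-order visits the node, then its left subtree, then its right subtree.
Visit iris.
At iris: go left to rye.
  rye is a leaf — visit rye.
At iris: go right to lily.
  Visit lily.
  At lily: go left to rose.
    Visit rose.
    At rose: go left to mint.
      mint is a leaf — visit mint.
    At rose: go right to hop.
      Visit hop.
      At hop: go left to yew.
        yew is a leaf — visit yew.
      At hop: go right to teak.
        Visit teak.
        At teak: go left to lime.
          Visit lime.
          At lime: no left child.
          At lime: go right to poppy.
            poppy is a leaf — visit poppy.
        At teak: go right to aster.
          Visit aster.
          At aster: go left to pear.
            pear is a leaf — visit pear.
          At aster: no right child.
  At lily: go right to plum.
    Visit plum.
    At plum: no left child.
    At plum: go right to reed.
      reed is a leaf — visit reed.
Full pre-order sequence: iris, rye, lily, rose, mint, hop, yew, teak, lime, poppy, aster, pear, plum, reed.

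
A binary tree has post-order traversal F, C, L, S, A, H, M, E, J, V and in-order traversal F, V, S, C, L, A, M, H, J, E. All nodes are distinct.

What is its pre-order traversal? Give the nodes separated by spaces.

The last element of post-order is the root; it splits in-order into left and right subtrees.
Root V: left subtree has 1 node {F}, right has 8 {S, C, L, A, M, H, J, E}.
  Root J: left subtree has 6 nodes {S, C, L, A, M, H}, right has 1 {E}.
    Root M: left subtree has 4 nodes {S, C, L, A}, right has 1 {H}.
      Root A: left subtree has 3 nodes {S, C, L}, right has 0 { }.
        Root S: left subtree has 0 nodes { }, right has 2 {C, L}.
          Root L: left subtree has 1 node {C}, right has 0 { }.

V F J M A S L C H E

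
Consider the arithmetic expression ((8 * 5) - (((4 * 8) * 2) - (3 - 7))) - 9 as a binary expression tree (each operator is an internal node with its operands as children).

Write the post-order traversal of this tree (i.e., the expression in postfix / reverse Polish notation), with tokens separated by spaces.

8 5 * 4 8 * 2 * 3 7 - - - 9 -

Post-order on an expression tree gives postfix notation: for each operator, emit left operand, right operand, then the operator.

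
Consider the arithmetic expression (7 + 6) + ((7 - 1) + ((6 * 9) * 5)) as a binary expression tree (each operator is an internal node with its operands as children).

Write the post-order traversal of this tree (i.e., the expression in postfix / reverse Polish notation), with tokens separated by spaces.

7 6 + 7 1 - 6 9 * 5 * + +

Post-order on an expression tree gives postfix notation: for each operator, emit left operand, right operand, then the operator.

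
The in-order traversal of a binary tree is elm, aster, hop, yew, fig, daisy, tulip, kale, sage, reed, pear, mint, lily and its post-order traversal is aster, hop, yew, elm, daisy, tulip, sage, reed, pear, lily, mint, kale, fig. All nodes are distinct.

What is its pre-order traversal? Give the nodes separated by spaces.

The last element of post-order is the root; it splits in-order into left and right subtrees.
Root fig: left subtree has 4 nodes {elm, aster, hop, yew}, right has 8 {daisy, tulip, kale, sage, reed, pear, mint, lily}.
  Root elm: left subtree has 0 nodes { }, right has 3 {aster, hop, yew}.
    Root yew: left subtree has 2 nodes {aster, hop}, right has 0 { }.
      Root hop: left subtree has 1 node {aster}, right has 0 { }.
  Root kale: left subtree has 2 nodes {daisy, tulip}, right has 5 {sage, reed, pear, mint, lily}.
    Root tulip: left subtree has 1 node {daisy}, right has 0 { }.
    Root mint: left subtree has 3 nodes {sage, reed, pear}, right has 1 {lily}.
      Root pear: left subtree has 2 nodes {sage, reed}, right has 0 { }.
        Root reed: left subtree has 1 node {sage}, right has 0 { }.

fig elm yew hop aster kale tulip daisy mint pear reed sage lily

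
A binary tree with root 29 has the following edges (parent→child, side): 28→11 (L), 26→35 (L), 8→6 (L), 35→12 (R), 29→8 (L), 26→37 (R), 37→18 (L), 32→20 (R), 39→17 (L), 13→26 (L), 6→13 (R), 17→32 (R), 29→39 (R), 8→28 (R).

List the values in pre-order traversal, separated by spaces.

Pre-order visits the node, then its left subtree, then its right subtree.
Visit 29.
At 29: go left to 8.
  Visit 8.
  At 8: go left to 6.
    Visit 6.
    At 6: no left child.
    At 6: go right to 13.
      Visit 13.
      At 13: go left to 26.
        Visit 26.
        At 26: go left to 35.
          Visit 35.
          At 35: no left child.
          At 35: go right to 12.
            12 is a leaf — visit 12.
        At 26: go right to 37.
          Visit 37.
          At 37: go left to 18.
            18 is a leaf — visit 18.
          At 37: no right child.
      At 13: no right child.
  At 8: go right to 28.
    Visit 28.
    At 28: go left to 11.
      11 is a leaf — visit 11.
    At 28: no right child.
At 29: go right to 39.
  Visit 39.
  At 39: go left to 17.
    Visit 17.
    At 17: no left child.
    At 17: go right to 32.
      Visit 32.
      At 32: no left child.
      At 32: go right to 20.
        20 is a leaf — visit 20.
  At 39: no right child.

29 8 6 13 26 35 12 37 18 28 11 39 17 32 20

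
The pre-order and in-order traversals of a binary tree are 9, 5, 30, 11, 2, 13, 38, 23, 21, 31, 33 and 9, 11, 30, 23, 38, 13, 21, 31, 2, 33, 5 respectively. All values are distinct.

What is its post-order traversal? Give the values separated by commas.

The first element of pre-order is the root; it splits in-order into left and right subtrees.
Root 9: left subtree has 0 nodes { }, right has 10 {11, 30, 23, 38, 13, 21, 31, 2, 33, 5}.
  Root 5: left subtree has 9 nodes {11, 30, 23, 38, 13, 21, 31, 2, 33}, right has 0 { }.
    Root 30: left subtree has 1 node {11}, right has 7 {23, 38, 13, 21, 31, 2, 33}.
      Root 2: left subtree has 5 nodes {23, 38, 13, 21, 31}, right has 1 {33}.
        Root 13: left subtree has 2 nodes {23, 38}, right has 2 {21, 31}.
          Root 38: left subtree has 1 node {23}, right has 0 { }.
          Root 21: left subtree has 0 nodes { }, right has 1 {31}.

11, 23, 38, 31, 21, 13, 33, 2, 30, 5, 9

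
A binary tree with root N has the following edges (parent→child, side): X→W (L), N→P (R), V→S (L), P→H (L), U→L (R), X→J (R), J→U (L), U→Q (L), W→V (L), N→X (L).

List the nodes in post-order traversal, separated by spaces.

Post-order visits the left subtree, then the right subtree, then the node.
At N: go left to X.
  At X: go left to W.
    At W: go left to V.
      At V: go left to S.
        S is a leaf — visit S.
      At V: no right child.
      Visit V.
    At W: no right child.
    Visit W.
  At X: go right to J.
    At J: go left to U.
      At U: go left to Q.
        Q is a leaf — visit Q.
      At U: go right to L.
        L is a leaf — visit L.
      Visit U.
    At J: no right child.
    Visit J.
  Visit X.
At N: go right to P.
  At P: go left to H.
    H is a leaf — visit H.
  At P: no right child.
  Visit P.
Visit N.

S V W Q L U J X H P N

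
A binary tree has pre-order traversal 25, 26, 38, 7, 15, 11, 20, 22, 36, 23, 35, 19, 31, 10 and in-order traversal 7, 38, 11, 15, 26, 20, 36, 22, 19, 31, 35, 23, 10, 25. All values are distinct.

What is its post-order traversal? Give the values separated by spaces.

The first element of pre-order is the root; it splits in-order into left and right subtrees.
Root 25: left subtree has 13 nodes {7, 38, 11, 15, 26, 20, 36, 22, 19, 31, 35, 23, 10}, right has 0 { }.
  Root 26: left subtree has 4 nodes {7, 38, 11, 15}, right has 8 {20, 36, 22, 19, 31, 35, 23, 10}.
    Root 38: left subtree has 1 node {7}, right has 2 {11, 15}.
      Root 15: left subtree has 1 node {11}, right has 0 { }.
    Root 20: left subtree has 0 nodes { }, right has 7 {36, 22, 19, 31, 35, 23, 10}.
      Root 22: left subtree has 1 node {36}, right has 5 {19, 31, 35, 23, 10}.
        Root 23: left subtree has 3 nodes {19, 31, 35}, right has 1 {10}.
          Root 35: left subtree has 2 nodes {19, 31}, right has 0 { }.
            Root 19: left subtree has 0 nodes { }, right has 1 {31}.

7 11 15 38 36 31 19 35 10 23 22 20 26 25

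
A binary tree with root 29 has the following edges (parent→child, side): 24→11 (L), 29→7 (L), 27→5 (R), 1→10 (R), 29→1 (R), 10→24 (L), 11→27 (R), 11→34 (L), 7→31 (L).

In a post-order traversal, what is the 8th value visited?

10

Post-order visits the left subtree, then the right subtree, then the node.
At 29: go left to 7.
  At 7: go left to 31.
    31 is a leaf — visit 31.
  At 7: no right child.
  Visit 7.
At 29: go right to 1.
  At 1: no left child.
  At 1: go right to 10.
    At 10: go left to 24.
      At 24: go left to 11.
        At 11: go left to 34.
          34 is a leaf — visit 34.
        At 11: go right to 27.
          At 27: no left child.
          At 27: go right to 5.
            5 is a leaf — visit 5.
          Visit 27.
        Visit 11.
      At 24: no right child.
      Visit 24.
    At 10: no right child.
    Visit 10.
  Visit 1.
Visit 29.
Full post-order sequence: 31, 7, 34, 5, 27, 11, 24, 10, 1, 29.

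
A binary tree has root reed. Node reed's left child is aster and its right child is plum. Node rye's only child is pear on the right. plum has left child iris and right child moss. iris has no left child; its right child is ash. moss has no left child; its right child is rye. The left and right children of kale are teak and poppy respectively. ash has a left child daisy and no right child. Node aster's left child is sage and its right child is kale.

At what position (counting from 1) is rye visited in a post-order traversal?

10

Post-order visits the left subtree, then the right subtree, then the node.
At reed: go left to aster.
  At aster: go left to sage.
    sage is a leaf — visit sage.
  At aster: go right to kale.
    At kale: go left to teak.
      teak is a leaf — visit teak.
    At kale: go right to poppy.
      poppy is a leaf — visit poppy.
    Visit kale.
  Visit aster.
At reed: go right to plum.
  At plum: go left to iris.
    At iris: no left child.
    At iris: go right to ash.
      At ash: go left to daisy.
        daisy is a leaf — visit daisy.
      At ash: no right child.
      Visit ash.
    Visit iris.
  At plum: go right to moss.
    At moss: no left child.
    At moss: go right to rye.
      At rye: no left child.
      At rye: go right to pear.
        pear is a leaf — visit pear.
      Visit rye.
    Visit moss.
  Visit plum.
Visit reed.
Full post-order sequence: sage, teak, poppy, kale, aster, daisy, ash, iris, pear, rye, moss, plum, reed.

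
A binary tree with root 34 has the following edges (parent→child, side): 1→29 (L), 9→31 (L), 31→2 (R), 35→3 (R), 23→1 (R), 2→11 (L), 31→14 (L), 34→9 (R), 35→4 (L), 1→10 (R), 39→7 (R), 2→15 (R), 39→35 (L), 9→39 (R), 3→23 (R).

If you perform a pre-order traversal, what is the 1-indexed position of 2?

Pre-order visits the node, then its left subtree, then its right subtree.
Visit 34.
At 34: no left child.
At 34: go right to 9.
  Visit 9.
  At 9: go left to 31.
    Visit 31.
    At 31: go left to 14.
      14 is a leaf — visit 14.
    At 31: go right to 2.
      Visit 2.
      At 2: go left to 11.
        11 is a leaf — visit 11.
      At 2: go right to 15.
        15 is a leaf — visit 15.
  At 9: go right to 39.
    Visit 39.
    At 39: go left to 35.
      Visit 35.
      At 35: go left to 4.
        4 is a leaf — visit 4.
      At 35: go right to 3.
        Visit 3.
        At 3: no left child.
        At 3: go right to 23.
          Visit 23.
          At 23: no left child.
          At 23: go right to 1.
            Visit 1.
            At 1: go left to 29.
              29 is a leaf — visit 29.
            At 1: go right to 10.
              10 is a leaf — visit 10.
    At 39: go right to 7.
      7 is a leaf — visit 7.
Full pre-order sequence: 34, 9, 31, 14, 2, 11, 15, 39, 35, 4, 3, 23, 1, 29, 10, 7.

5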